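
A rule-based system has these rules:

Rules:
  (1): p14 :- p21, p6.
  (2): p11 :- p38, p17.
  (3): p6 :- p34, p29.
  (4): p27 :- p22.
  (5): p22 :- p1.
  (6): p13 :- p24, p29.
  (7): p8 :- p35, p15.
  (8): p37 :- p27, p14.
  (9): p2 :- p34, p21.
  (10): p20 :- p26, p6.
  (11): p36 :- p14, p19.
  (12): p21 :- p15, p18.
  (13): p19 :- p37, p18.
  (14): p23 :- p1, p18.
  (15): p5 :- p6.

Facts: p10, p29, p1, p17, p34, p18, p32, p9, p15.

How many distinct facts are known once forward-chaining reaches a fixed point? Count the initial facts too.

20

Round 1 — (3), (5), (12), (14), derive p6, p22, p21, p23.
Round 2 — (1), (4), (9), (15), derive p14, p27, p2, p5.
Round 3 — (8), derive p37.
Round 4 — (13), derive p19.
Round 5 — (11), derive p36.
Closure: {p1, p10, p14, p15, p17, p18, p19, p2, p21, p22, p23, p27, p29, p32, p34, p36, p37, p5, p6, p9} — 20 facts.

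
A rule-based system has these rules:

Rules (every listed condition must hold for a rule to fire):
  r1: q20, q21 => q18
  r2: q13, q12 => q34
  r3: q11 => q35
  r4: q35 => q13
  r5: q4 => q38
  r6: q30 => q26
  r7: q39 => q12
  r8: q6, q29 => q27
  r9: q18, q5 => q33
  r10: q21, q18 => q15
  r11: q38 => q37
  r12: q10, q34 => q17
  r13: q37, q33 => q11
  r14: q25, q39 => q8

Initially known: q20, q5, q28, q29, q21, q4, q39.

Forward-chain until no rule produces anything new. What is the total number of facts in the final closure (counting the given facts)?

Round 1 — r1, r5, r7, derive q18, q38, q12.
Round 2 — r9, r10, r11, derive q33, q15, q37.
Round 3 — r13, derive q11.
Round 4 — r3, derive q35.
Round 5 — r4, derive q13.
Round 6 — r2, derive q34.
Closure: {q11, q12, q13, q15, q18, q20, q21, q28, q29, q33, q34, q35, q37, q38, q39, q4, q5} — 17 facts.

17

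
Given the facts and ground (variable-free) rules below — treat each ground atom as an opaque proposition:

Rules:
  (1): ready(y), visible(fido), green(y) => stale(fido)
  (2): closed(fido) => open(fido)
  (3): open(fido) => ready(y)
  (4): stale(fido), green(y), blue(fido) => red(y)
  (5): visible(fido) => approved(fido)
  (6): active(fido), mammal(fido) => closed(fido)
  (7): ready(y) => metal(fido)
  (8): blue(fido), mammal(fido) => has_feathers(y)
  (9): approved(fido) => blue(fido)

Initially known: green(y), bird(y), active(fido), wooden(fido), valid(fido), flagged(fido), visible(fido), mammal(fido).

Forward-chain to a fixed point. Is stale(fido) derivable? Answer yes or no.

yes

Round 1 fires (5), (6), giving approved(fido), closed(fido).
Round 2 fires (2), (9), giving open(fido), blue(fido).
Round 3 fires (3), (8), giving ready(y), has_feathers(y).
Round 4 fires (1), (7), giving stale(fido), metal(fido).
Round 5 fires (4), giving red(y).
stale(fido) appears in round 4, so it is derivable.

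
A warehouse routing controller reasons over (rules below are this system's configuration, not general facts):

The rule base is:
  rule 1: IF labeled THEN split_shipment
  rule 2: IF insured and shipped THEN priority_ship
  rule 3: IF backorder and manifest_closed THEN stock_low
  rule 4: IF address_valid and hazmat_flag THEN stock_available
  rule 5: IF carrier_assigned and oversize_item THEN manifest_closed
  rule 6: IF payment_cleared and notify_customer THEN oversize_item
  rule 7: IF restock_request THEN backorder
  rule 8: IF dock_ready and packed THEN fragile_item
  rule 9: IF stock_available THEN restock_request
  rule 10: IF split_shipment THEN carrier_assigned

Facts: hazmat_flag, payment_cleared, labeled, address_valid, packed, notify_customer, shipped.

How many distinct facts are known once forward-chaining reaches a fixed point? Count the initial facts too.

Round 1: rule 1 [IF labeled THEN split_shipment]; rule 4 [IF address_valid and hazmat_flag THEN stock_available]; rule 6 [IF payment_cleared and notify_customer THEN oversize_item]. New: split_shipment, stock_available, oversize_item.
Round 2: rule 9 [IF stock_available THEN restock_request]; rule 10 [IF split_shipment THEN carrier_assigned]. New: restock_request, carrier_assigned.
Round 3: rule 5 [IF carrier_assigned and oversize_item THEN manifest_closed]; rule 7 [IF restock_request THEN backorder]. New: manifest_closed, backorder.
Round 4: rule 3 [IF backorder and manifest_closed THEN stock_low]. New: stock_low.
Closure: {address_valid, backorder, carrier_assigned, hazmat_flag, labeled, manifest_closed, notify_customer, oversize_item, packed, payment_cleared, restock_request, shipped, split_shipment, stock_available, stock_low} — 15 facts.

15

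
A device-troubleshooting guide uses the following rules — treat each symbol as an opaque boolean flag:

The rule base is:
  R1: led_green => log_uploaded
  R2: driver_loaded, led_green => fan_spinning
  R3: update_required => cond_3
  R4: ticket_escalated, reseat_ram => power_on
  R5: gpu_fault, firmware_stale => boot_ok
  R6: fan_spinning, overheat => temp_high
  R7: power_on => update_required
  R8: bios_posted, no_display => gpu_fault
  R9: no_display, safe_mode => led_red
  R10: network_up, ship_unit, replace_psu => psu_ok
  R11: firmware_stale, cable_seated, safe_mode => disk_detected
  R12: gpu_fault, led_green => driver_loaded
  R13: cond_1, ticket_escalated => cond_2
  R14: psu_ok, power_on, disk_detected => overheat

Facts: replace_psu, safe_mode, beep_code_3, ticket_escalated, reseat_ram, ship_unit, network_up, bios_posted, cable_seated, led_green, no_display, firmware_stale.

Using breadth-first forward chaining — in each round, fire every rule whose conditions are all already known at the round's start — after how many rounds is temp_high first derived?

4

Round 1 — R1, R4, R8, R9, R10, R11, derive log_uploaded, power_on, gpu_fault, led_red, psu_ok, disk_detected.
Round 2 — R5, R7, R12, R14, derive boot_ok, update_required, driver_loaded, overheat.
Round 3 — R2, R3, derive fan_spinning, cond_3.
Round 4 — R6, derive temp_high.
temp_high first appears in round 4.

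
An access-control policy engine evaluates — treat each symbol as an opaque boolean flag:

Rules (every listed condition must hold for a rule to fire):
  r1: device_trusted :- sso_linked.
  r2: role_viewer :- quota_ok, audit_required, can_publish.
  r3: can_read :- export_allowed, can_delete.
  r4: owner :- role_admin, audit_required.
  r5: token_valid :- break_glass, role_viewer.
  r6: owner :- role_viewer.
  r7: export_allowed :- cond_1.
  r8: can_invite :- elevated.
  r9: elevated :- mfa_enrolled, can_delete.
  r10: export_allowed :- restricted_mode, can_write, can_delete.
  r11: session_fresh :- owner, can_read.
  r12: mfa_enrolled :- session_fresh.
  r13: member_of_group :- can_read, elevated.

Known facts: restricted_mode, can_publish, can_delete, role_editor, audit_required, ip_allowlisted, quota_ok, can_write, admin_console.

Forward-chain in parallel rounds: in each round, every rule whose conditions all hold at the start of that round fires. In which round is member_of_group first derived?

Round 1: r2 [role_viewer :- quota_ok, audit_required, can_publish.]; r10 [export_allowed :- restricted_mode, can_write, can_delete.]. Adds role_viewer, export_allowed.
Round 2: r3 [can_read :- export_allowed, can_delete.]; r6 [owner :- role_viewer.]. Adds can_read, owner.
Round 3: r11 [session_fresh :- owner, can_read.]. Adds session_fresh.
Round 4: r12 [mfa_enrolled :- session_fresh.]. Adds mfa_enrolled.
Round 5: r9 [elevated :- mfa_enrolled, can_delete.]. Adds elevated.
Round 6: r8 [can_invite :- elevated.]; r13 [member_of_group :- can_read, elevated.]. Adds can_invite, member_of_group.
member_of_group first appears in round 6.

6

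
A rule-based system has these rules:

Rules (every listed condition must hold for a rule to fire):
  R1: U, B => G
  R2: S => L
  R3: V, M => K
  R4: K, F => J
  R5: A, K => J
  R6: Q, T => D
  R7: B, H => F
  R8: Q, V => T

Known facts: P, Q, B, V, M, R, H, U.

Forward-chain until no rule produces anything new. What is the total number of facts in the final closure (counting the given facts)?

Round 1 — R1, R3, R7, R8, derive G, K, F, T.
Round 2 — R4, R6, derive J, D.
Closure: {B, D, F, G, H, J, K, M, P, Q, R, T, U, V} — 14 facts.

14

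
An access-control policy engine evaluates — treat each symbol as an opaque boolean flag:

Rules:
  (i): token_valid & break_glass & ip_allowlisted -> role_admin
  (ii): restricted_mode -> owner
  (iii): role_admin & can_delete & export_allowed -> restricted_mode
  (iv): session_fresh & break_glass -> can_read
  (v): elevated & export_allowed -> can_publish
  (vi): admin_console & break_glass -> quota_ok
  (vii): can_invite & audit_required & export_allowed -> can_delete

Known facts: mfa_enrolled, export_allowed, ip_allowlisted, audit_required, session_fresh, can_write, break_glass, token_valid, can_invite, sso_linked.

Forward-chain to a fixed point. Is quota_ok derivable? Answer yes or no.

no

Round 1: (i) [token_valid & break_glass & ip_allowlisted -> role_admin]; (iv) [session_fresh & break_glass -> can_read]; (vii) [can_invite & audit_required & export_allowed -> can_delete]. New: role_admin, can_read, can_delete.
Round 2: (iii) [role_admin & can_delete & export_allowed -> restricted_mode]. New: restricted_mode.
Round 3: (ii) [restricted_mode -> owner]. New: owner.
Fixed point reached. quota_ok is concluded only by (vi); (vi) needs admin_console (never derived).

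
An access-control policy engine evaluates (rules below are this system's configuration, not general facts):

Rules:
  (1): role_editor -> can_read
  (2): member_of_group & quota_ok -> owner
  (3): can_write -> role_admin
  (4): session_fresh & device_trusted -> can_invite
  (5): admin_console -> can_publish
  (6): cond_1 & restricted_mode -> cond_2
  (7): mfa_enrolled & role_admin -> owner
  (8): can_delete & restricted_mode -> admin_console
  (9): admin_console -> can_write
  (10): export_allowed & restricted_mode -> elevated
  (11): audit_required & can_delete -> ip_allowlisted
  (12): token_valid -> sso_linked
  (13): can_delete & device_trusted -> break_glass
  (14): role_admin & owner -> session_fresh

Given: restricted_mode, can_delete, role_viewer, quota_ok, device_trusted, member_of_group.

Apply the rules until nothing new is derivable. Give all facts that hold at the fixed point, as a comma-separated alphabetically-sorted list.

[1] (2) [member_of_group & quota_ok -> owner]; (8) [can_delete & restricted_mode -> admin_console]; (13) [can_delete & device_trusted -> break_glass]. ⇒ new: owner, admin_console, break_glass.
[2] (5) [admin_console -> can_publish]; (9) [admin_console -> can_write]. ⇒ new: can_publish, can_write.
[3] (3) [can_write -> role_admin]. ⇒ new: role_admin.
[4] (14) [role_admin & owner -> session_fresh]. ⇒ new: session_fresh.
[5] (4) [session_fresh & device_trusted -> can_invite]. ⇒ new: can_invite.

admin_console, break_glass, can_delete, can_invite, can_publish, can_write, device_trusted, member_of_group, owner, quota_ok, restricted_mode, role_admin, role_viewer, session_fresh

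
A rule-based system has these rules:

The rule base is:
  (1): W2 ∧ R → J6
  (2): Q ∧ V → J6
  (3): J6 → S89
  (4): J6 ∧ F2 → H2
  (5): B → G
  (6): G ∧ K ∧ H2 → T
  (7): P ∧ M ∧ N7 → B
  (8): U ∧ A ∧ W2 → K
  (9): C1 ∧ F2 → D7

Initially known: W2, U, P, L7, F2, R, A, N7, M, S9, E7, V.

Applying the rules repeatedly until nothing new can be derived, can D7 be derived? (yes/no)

Round 1 — (1), (7), (8), derive J6, B, K.
Round 2 — (3), (4), (5), derive S89, H2, G.
Round 3 — (6), derive T.
Fixed point reached. D7 is concluded only by (9); (9) needs C1 (never derived).

no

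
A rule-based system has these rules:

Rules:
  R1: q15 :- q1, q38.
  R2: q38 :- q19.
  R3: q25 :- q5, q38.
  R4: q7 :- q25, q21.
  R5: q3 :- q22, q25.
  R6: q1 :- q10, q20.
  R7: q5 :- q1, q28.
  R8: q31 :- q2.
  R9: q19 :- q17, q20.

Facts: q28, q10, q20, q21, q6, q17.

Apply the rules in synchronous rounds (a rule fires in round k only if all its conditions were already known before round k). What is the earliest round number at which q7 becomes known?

4

[1] R6 [q1 :- q10, q20.]; R9 [q19 :- q17, q20.]. ⇒ new: q1, q19.
[2] R2 [q38 :- q19.]; R7 [q5 :- q1, q28.]. ⇒ new: q38, q5.
[3] R1 [q15 :- q1, q38.]; R3 [q25 :- q5, q38.]. ⇒ new: q15, q25.
[4] R4 [q7 :- q25, q21.]. ⇒ new: q7.
q7 first appears in round 4.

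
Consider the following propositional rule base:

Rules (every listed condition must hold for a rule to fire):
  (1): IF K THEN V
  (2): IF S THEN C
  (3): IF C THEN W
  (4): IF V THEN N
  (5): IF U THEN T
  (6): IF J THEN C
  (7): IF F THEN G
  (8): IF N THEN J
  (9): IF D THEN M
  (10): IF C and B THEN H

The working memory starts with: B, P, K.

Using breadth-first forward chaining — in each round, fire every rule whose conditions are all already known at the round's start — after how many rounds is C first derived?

4

[1] (1) [IF K THEN V]. ⇒ new: V.
[2] (4) [IF V THEN N]. ⇒ new: N.
[3] (8) [IF N THEN J]. ⇒ new: J.
[4] (6) [IF J THEN C]. ⇒ new: C.
C first appears in round 4.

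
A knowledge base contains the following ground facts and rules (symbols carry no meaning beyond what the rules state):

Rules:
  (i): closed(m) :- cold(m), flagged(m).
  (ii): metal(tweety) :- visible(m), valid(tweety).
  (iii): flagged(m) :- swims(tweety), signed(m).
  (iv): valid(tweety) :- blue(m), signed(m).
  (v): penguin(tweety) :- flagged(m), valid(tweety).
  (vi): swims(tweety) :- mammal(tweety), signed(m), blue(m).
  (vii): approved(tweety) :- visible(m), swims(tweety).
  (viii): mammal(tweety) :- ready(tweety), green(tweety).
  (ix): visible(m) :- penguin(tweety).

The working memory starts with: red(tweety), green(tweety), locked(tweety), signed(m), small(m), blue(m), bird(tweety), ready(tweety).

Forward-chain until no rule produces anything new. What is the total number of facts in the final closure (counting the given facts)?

Round 1 — (iv), (viii), derive valid(tweety), mammal(tweety).
Round 2 — (vi), derive swims(tweety).
Round 3 — (iii), derive flagged(m).
Round 4 — (v), derive penguin(tweety).
Round 5 — (ix), derive visible(m).
Round 6 — (ii), (vii), derive metal(tweety), approved(tweety).
Closure: {approved(tweety), bird(tweety), blue(m), flagged(m), green(tweety), locked(tweety), mammal(tweety), metal(tweety), penguin(tweety), ready(tweety), red(tweety), signed(m), small(m), swims(tweety), valid(tweety), visible(m)} — 16 facts.

16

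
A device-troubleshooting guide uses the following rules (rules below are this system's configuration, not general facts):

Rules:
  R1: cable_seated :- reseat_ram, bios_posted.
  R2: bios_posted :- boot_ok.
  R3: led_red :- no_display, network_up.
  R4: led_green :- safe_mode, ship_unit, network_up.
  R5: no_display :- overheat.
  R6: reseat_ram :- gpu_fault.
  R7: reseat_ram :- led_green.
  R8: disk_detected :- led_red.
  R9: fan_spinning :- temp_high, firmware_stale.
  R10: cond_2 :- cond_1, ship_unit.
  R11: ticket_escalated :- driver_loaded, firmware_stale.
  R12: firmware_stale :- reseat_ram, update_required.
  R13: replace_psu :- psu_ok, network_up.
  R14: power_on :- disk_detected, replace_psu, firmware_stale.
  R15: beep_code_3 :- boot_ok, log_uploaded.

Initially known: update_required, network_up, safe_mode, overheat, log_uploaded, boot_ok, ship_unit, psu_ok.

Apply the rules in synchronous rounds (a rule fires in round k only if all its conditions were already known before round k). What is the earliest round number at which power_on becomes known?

4

Round 1 fires R2, R4, R5, R13, R15, giving bios_posted, led_green, no_display, replace_psu, beep_code_3.
Round 2 fires R3, R7, giving led_red, reseat_ram.
Round 3 fires R1, R8, R12, giving cable_seated, disk_detected, firmware_stale.
Round 4 fires R14, giving power_on.
power_on first appears in round 4.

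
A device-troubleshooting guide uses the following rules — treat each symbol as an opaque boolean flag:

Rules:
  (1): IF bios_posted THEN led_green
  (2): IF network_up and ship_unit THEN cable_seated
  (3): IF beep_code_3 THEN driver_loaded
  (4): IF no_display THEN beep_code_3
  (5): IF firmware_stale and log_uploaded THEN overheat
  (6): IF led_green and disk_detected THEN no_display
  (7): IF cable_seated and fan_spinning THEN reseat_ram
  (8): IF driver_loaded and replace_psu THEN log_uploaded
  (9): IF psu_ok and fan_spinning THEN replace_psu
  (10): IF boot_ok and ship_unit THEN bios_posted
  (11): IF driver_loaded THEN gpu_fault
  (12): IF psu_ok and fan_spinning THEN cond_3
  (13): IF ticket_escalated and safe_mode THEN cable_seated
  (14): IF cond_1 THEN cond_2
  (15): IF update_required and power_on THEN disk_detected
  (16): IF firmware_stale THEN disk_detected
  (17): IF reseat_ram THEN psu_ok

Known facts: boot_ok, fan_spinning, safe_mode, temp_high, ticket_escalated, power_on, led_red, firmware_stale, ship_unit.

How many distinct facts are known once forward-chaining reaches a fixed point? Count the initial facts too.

23

[1] (10) [IF boot_ok and ship_unit THEN bios_posted]; (13) [IF ticket_escalated and safe_mode THEN cable_seated]; (16) [IF firmware_stale THEN disk_detected]. ⇒ new: bios_posted, cable_seated, disk_detected.
[2] (1) [IF bios_posted THEN led_green]; (7) [IF cable_seated and fan_spinning THEN reseat_ram]. ⇒ new: led_green, reseat_ram.
[3] (6) [IF led_green and disk_detected THEN no_display]; (17) [IF reseat_ram THEN psu_ok]. ⇒ new: no_display, psu_ok.
[4] (4) [IF no_display THEN beep_code_3]; (9) [IF psu_ok and fan_spinning THEN replace_psu]; (12) [IF psu_ok and fan_spinning THEN cond_3]. ⇒ new: beep_code_3, replace_psu, cond_3.
[5] (3) [IF beep_code_3 THEN driver_loaded]. ⇒ new: driver_loaded.
[6] (8) [IF driver_loaded and replace_psu THEN log_uploaded]; (11) [IF driver_loaded THEN gpu_fault]. ⇒ new: log_uploaded, gpu_fault.
[7] (5) [IF firmware_stale and log_uploaded THEN overheat]. ⇒ new: overheat.
Closure: {beep_code_3, bios_posted, boot_ok, cable_seated, cond_3, disk_detected, driver_loaded, fan_spinning, firmware_stale, gpu_fault, led_green, led_red, log_uploaded, no_display, overheat, power_on, psu_ok, replace_psu, reseat_ram, safe_mode, ship_unit, temp_high, ticket_escalated} — 23 facts.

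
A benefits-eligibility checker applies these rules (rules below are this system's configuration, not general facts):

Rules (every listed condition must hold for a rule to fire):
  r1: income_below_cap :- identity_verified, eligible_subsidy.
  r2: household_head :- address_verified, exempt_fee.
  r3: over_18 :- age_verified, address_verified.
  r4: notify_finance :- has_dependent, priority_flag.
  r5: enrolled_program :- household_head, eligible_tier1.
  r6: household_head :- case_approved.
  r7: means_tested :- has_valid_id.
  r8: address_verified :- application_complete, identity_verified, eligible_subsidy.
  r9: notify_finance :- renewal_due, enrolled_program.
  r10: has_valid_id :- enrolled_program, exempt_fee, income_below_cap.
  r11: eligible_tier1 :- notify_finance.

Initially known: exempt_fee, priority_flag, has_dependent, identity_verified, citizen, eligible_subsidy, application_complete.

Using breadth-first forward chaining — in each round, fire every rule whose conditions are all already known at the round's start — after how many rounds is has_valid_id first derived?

4

Round 1 fires r1, r4, r8, giving income_below_cap, notify_finance, address_verified.
Round 2 fires r2, r11, giving household_head, eligible_tier1.
Round 3 fires r5, giving enrolled_program.
Round 4 fires r10, giving has_valid_id.
has_valid_id first appears in round 4.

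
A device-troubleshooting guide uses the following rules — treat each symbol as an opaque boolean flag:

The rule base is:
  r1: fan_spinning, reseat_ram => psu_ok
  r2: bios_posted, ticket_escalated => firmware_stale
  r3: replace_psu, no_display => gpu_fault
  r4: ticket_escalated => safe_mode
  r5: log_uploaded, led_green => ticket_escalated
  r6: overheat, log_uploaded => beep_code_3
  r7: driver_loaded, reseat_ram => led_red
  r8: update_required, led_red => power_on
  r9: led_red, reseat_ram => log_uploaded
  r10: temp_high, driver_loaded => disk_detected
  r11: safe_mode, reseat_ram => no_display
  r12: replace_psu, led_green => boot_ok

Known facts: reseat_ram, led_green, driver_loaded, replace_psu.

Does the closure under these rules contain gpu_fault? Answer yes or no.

Round 1 fires r7, r12, giving led_red, boot_ok.
Round 2 fires r9, giving log_uploaded.
Round 3 fires r5, giving ticket_escalated.
Round 4 fires r4, giving safe_mode.
Round 5 fires r11, giving no_display.
Round 6 fires r3, giving gpu_fault.
gpu_fault appears in round 6, so it is derivable.

yes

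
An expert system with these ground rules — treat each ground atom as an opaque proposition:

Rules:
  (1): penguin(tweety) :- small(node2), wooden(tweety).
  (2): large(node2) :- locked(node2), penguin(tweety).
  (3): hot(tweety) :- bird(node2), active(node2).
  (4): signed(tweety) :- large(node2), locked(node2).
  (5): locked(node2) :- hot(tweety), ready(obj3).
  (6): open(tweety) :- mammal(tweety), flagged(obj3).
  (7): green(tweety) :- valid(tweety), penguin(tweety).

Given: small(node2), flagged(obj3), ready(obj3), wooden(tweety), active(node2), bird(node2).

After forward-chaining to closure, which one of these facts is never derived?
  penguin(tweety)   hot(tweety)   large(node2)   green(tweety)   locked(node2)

green(tweety)

Round 1 fires (1), (3), giving penguin(tweety), hot(tweety).
Round 2 fires (5), giving locked(node2).
Round 3 fires (2), giving large(node2).
Round 4 fires (4), giving signed(tweety).
Derived: hot(tweety) (round 1), locked(node2) (round 2), large(node2) (round 3), penguin(tweety) (round 1). green(tweety) never appears in any round.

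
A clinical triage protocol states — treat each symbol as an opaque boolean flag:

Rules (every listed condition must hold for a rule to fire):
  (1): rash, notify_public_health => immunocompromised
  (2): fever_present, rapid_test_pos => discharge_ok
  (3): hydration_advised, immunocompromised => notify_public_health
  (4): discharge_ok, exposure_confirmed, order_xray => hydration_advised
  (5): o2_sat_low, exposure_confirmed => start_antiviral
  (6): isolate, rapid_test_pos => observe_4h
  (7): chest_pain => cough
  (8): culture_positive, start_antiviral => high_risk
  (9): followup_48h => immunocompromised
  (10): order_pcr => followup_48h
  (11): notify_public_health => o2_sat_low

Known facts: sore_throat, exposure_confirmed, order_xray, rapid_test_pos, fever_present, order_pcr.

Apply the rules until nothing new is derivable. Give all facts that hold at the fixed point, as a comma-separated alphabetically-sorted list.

Round 1: (2) [fever_present, rapid_test_pos => discharge_ok]; (10) [order_pcr => followup_48h]. Adds discharge_ok, followup_48h.
Round 2: (4) [discharge_ok, exposure_confirmed, order_xray => hydration_advised]; (9) [followup_48h => immunocompromised]. Adds hydration_advised, immunocompromised.
Round 3: (3) [hydration_advised, immunocompromised => notify_public_health]. Adds notify_public_health.
Round 4: (11) [notify_public_health => o2_sat_low]. Adds o2_sat_low.
Round 5: (5) [o2_sat_low, exposure_confirmed => start_antiviral]. Adds start_antiviral.

discharge_ok, exposure_confirmed, fever_present, followup_48h, hydration_advised, immunocompromised, notify_public_health, o2_sat_low, order_pcr, order_xray, rapid_test_pos, sore_throat, start_antiviral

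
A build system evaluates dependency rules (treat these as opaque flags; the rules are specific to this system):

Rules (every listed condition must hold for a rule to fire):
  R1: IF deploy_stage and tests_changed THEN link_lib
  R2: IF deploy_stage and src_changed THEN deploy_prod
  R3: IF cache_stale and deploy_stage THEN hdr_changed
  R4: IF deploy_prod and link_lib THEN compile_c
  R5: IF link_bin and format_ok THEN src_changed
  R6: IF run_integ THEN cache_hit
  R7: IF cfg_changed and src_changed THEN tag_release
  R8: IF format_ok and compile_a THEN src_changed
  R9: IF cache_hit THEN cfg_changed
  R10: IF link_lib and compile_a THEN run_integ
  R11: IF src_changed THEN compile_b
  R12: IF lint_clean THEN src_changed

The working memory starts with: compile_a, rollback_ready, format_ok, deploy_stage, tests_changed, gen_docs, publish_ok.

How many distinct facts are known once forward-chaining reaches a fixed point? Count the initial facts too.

Round 1 — R1, R8, derive link_lib, src_changed.
Round 2 — R2, R10, R11, derive deploy_prod, run_integ, compile_b.
Round 3 — R4, R6, derive compile_c, cache_hit.
Round 4 — R9, derive cfg_changed.
Round 5 — R7, derive tag_release.
Closure: {cache_hit, cfg_changed, compile_a, compile_b, compile_c, deploy_prod, deploy_stage, format_ok, gen_docs, link_lib, publish_ok, rollback_ready, run_integ, src_changed, tag_release, tests_changed} — 16 facts.

16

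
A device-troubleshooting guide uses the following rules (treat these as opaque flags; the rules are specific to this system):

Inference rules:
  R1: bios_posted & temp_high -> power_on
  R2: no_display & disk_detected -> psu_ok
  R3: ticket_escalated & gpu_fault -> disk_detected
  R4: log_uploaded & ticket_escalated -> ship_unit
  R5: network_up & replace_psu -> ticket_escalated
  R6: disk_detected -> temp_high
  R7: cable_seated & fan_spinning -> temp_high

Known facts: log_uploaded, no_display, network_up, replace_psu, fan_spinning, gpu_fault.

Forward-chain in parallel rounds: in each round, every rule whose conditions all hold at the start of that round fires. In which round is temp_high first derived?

3

Round 1: R5 [network_up & replace_psu -> ticket_escalated]. Adds ticket_escalated.
Round 2: R3 [ticket_escalated & gpu_fault -> disk_detected]; R4 [log_uploaded & ticket_escalated -> ship_unit]. Adds disk_detected, ship_unit.
Round 3: R2 [no_display & disk_detected -> psu_ok]; R6 [disk_detected -> temp_high]. Adds psu_ok, temp_high.
temp_high first appears in round 3.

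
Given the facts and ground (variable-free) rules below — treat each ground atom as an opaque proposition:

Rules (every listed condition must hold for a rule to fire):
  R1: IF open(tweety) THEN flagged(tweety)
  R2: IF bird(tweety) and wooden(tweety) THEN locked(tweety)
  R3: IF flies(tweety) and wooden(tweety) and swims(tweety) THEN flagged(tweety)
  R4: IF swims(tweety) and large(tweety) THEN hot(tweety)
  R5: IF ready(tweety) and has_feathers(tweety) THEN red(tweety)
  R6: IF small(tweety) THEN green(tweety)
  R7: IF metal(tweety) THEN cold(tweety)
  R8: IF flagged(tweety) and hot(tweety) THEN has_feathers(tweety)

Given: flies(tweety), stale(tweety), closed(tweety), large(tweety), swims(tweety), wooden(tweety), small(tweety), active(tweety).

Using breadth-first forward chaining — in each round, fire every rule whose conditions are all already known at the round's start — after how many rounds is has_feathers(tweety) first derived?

2

Round 1: R3 [IF flies(tweety) and wooden(tweety) and swims(tweety) THEN flagged(tweety)]; R4 [IF swims(tweety) and large(tweety) THEN hot(tweety)]; R6 [IF small(tweety) THEN green(tweety)]. Adds flagged(tweety), hot(tweety), green(tweety).
Round 2: R8 [IF flagged(tweety) and hot(tweety) THEN has_feathers(tweety)]. Adds has_feathers(tweety).
has_feathers(tweety) first appears in round 2.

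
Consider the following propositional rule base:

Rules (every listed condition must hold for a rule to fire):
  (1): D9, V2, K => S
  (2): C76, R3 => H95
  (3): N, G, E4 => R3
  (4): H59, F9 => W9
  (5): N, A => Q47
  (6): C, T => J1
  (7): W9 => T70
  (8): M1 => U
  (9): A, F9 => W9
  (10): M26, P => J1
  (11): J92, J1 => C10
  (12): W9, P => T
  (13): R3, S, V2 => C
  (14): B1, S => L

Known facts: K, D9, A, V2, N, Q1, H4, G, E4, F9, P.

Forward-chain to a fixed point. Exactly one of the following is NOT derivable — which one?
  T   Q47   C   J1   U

Round 1 fires (1), (3), (5), (9), giving S, R3, Q47, W9.
Round 2 fires (7), (12), (13), giving T70, T, C.
Round 3 fires (6), giving J1.
Derived: J1 (round 3), Q47 (round 1), T (round 2), C (round 2). U never appears in any round.

U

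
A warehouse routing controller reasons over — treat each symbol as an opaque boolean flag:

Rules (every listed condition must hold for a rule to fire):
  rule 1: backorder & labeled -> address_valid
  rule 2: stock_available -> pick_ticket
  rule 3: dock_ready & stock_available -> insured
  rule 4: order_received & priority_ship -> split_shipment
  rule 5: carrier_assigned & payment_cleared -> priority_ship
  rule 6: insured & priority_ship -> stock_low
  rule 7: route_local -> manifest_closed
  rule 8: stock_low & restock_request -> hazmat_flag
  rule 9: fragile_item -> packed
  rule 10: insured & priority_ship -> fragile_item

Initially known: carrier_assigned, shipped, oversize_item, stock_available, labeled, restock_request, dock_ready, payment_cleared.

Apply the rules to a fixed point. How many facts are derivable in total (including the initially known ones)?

15

[1] rule 2 [stock_available -> pick_ticket]; rule 3 [dock_ready & stock_available -> insured]; rule 5 [carrier_assigned & payment_cleared -> priority_ship]. ⇒ new: pick_ticket, insured, priority_ship.
[2] rule 6 [insured & priority_ship -> stock_low]; rule 10 [insured & priority_ship -> fragile_item]. ⇒ new: stock_low, fragile_item.
[3] rule 8 [stock_low & restock_request -> hazmat_flag]; rule 9 [fragile_item -> packed]. ⇒ new: hazmat_flag, packed.
Closure: {carrier_assigned, dock_ready, fragile_item, hazmat_flag, insured, labeled, oversize_item, packed, payment_cleared, pick_ticket, priority_ship, restock_request, shipped, stock_available, stock_low} — 15 facts.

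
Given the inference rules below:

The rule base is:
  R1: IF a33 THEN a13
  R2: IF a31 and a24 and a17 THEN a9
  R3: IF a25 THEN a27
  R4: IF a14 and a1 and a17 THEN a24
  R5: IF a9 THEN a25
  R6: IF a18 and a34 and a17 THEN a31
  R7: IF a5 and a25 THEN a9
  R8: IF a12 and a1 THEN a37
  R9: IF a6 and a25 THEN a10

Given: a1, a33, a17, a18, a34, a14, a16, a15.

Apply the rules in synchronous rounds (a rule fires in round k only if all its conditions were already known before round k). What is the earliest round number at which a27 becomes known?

Round 1 — R1, R4, R6, derive a13, a24, a31.
Round 2 — R2, derive a9.
Round 3 — R5, derive a25.
Round 4 — R3, derive a27.
a27 first appears in round 4.

4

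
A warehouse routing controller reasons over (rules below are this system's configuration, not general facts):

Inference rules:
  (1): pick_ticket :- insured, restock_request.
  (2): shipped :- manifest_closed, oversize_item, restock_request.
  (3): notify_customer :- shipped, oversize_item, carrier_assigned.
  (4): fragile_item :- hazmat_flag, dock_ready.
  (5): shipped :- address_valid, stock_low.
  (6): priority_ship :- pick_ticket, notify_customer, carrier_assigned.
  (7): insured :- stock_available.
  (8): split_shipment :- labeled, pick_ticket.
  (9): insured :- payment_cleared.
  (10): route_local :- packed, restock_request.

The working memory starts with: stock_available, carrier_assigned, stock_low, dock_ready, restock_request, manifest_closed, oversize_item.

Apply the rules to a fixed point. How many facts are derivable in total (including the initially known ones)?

12

Round 1 — (2), (7), derive shipped, insured.
Round 2 — (1), (3), derive pick_ticket, notify_customer.
Round 3 — (6), derive priority_ship.
Closure: {carrier_assigned, dock_ready, insured, manifest_closed, notify_customer, oversize_item, pick_ticket, priority_ship, restock_request, shipped, stock_available, stock_low} — 12 facts.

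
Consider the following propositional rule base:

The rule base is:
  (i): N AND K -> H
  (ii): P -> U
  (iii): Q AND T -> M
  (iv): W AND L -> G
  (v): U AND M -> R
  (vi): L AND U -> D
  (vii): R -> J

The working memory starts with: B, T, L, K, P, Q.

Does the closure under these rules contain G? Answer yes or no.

Round 1: (ii) [P -> U]; (iii) [Q AND T -> M]. Adds U, M.
Round 2: (v) [U AND M -> R]; (vi) [L AND U -> D]. Adds R, D.
Round 3: (vii) [R -> J]. Adds J.
Fixed point reached. G is concluded only by (iv); (iv) needs W (never derived).

no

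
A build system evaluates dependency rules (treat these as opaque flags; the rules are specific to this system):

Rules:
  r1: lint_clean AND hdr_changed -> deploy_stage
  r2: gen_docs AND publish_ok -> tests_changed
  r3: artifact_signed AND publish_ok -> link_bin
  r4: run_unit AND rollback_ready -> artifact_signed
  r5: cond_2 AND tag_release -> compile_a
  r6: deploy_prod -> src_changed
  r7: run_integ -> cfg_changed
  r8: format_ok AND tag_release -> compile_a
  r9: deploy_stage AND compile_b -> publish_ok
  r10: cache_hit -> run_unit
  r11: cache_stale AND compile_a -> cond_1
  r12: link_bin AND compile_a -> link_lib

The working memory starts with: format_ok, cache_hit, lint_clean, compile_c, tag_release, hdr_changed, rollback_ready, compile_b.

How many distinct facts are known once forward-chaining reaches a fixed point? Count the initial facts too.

15

Round 1: r1 [lint_clean AND hdr_changed -> deploy_stage]; r8 [format_ok AND tag_release -> compile_a]; r10 [cache_hit -> run_unit]. New: deploy_stage, compile_a, run_unit.
Round 2: r4 [run_unit AND rollback_ready -> artifact_signed]; r9 [deploy_stage AND compile_b -> publish_ok]. New: artifact_signed, publish_ok.
Round 3: r3 [artifact_signed AND publish_ok -> link_bin]. New: link_bin.
Round 4: r12 [link_bin AND compile_a -> link_lib]. New: link_lib.
Closure: {artifact_signed, cache_hit, compile_a, compile_b, compile_c, deploy_stage, format_ok, hdr_changed, link_bin, link_lib, lint_clean, publish_ok, rollback_ready, run_unit, tag_release} — 15 facts.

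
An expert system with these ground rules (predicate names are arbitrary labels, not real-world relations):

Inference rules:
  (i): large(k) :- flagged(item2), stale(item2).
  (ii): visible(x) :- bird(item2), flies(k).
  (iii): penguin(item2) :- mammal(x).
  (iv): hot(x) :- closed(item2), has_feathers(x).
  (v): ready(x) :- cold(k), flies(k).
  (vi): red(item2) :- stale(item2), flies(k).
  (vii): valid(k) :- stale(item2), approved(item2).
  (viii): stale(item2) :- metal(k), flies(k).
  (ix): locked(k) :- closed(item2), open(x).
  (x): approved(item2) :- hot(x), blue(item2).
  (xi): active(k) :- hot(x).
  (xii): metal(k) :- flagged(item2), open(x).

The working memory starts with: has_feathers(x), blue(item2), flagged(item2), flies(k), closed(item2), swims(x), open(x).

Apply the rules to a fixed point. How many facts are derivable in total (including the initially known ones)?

16

Round 1 fires (iv), (ix), (xii), giving hot(x), locked(k), metal(k).
Round 2 fires (viii), (x), (xi), giving stale(item2), approved(item2), active(k).
Round 3 fires (i), (vi), (vii), giving large(k), red(item2), valid(k).
Closure: {active(k), approved(item2), blue(item2), closed(item2), flagged(item2), flies(k), has_feathers(x), hot(x), large(k), locked(k), metal(k), open(x), red(item2), stale(item2), swims(x), valid(k)} — 16 facts.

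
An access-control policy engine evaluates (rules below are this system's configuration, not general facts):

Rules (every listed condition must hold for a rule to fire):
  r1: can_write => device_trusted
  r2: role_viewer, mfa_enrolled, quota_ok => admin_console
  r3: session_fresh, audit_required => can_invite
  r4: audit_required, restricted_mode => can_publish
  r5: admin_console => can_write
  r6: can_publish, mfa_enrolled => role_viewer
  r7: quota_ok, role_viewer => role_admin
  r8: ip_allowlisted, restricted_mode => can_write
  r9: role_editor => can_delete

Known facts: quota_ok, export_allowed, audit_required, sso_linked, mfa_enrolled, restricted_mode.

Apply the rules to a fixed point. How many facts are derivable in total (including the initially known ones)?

12

Round 1 — r4, derive can_publish.
Round 2 — r6, derive role_viewer.
Round 3 — r2, r7, derive admin_console, role_admin.
Round 4 — r5, derive can_write.
Round 5 — r1, derive device_trusted.
Closure: {admin_console, audit_required, can_publish, can_write, device_trusted, export_allowed, mfa_enrolled, quota_ok, restricted_mode, role_admin, role_viewer, sso_linked} — 12 facts.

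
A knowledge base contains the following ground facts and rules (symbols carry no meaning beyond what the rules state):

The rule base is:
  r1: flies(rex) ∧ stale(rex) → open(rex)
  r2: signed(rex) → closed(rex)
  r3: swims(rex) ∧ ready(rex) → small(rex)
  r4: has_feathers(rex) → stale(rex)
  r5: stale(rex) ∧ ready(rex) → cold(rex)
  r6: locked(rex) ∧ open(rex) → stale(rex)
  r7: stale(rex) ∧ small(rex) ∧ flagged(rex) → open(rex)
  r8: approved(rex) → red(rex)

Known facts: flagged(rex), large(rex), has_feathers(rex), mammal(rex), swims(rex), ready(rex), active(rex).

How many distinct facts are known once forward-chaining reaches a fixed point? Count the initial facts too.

11

Round 1: r3 [swims(rex) ∧ ready(rex) → small(rex)]; r4 [has_feathers(rex) → stale(rex)]. New: small(rex), stale(rex).
Round 2: r5 [stale(rex) ∧ ready(rex) → cold(rex)]; r7 [stale(rex) ∧ small(rex) ∧ flagged(rex) → open(rex)]. New: cold(rex), open(rex).
Closure: {active(rex), cold(rex), flagged(rex), has_feathers(rex), large(rex), mammal(rex), open(rex), ready(rex), small(rex), stale(rex), swims(rex)} — 11 facts.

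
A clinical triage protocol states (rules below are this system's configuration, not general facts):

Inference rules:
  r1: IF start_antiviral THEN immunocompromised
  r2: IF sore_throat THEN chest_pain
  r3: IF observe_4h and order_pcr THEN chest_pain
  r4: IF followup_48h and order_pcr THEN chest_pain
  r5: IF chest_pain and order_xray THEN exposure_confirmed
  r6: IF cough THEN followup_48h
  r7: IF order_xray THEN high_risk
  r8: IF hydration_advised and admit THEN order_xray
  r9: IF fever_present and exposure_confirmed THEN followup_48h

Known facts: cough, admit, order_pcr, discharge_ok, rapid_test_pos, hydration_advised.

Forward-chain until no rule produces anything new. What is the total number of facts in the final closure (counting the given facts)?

11

[1] r6 [IF cough THEN followup_48h]; r8 [IF hydration_advised and admit THEN order_xray]. ⇒ new: followup_48h, order_xray.
[2] r4 [IF followup_48h and order_pcr THEN chest_pain]; r7 [IF order_xray THEN high_risk]. ⇒ new: chest_pain, high_risk.
[3] r5 [IF chest_pain and order_xray THEN exposure_confirmed]. ⇒ new: exposure_confirmed.
Closure: {admit, chest_pain, cough, discharge_ok, exposure_confirmed, followup_48h, high_risk, hydration_advised, order_pcr, order_xray, rapid_test_pos} — 11 facts.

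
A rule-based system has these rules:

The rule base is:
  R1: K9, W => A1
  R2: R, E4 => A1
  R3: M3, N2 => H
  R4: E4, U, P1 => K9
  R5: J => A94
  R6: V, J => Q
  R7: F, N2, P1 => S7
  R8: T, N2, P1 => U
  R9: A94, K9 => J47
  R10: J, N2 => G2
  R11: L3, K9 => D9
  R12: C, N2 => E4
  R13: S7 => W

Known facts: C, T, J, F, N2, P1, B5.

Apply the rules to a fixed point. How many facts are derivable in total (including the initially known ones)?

Round 1 — R5, R7, R8, R10, R12, derive A94, S7, U, G2, E4.
Round 2 — R4, R13, derive K9, W.
Round 3 — R1, R9, derive A1, J47.
Closure: {A1, A94, B5, C, E4, F, G2, J, J47, K9, N2, P1, S7, T, U, W} — 16 facts.

16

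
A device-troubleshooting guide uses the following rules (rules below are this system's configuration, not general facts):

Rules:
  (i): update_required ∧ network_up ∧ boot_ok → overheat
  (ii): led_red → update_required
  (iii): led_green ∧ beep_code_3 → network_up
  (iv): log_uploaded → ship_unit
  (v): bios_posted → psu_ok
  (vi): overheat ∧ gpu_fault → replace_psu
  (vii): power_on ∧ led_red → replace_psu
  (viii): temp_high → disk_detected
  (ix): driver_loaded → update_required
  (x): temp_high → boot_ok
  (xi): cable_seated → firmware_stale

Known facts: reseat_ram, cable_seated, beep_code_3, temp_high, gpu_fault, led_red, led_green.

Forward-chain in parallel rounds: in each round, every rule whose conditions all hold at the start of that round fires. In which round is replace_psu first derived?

3

Round 1 — (ii), (iii), (viii), (x), (xi), derive update_required, network_up, disk_detected, boot_ok, firmware_stale.
Round 2 — (i), derive overheat.
Round 3 — (vi), derive replace_psu.
replace_psu first appears in round 3.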